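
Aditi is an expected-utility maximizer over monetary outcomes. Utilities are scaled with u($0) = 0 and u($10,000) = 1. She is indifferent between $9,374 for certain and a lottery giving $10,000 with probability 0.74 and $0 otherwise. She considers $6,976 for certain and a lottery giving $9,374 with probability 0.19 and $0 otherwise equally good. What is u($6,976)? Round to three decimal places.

0.141

First, u($9,374) = 0.74·u($10,000) + 0.26·u($0) = 0.74.
Chaining: u($6,976) = 0.19·0.74 + 0.81·0.00 = 0.1406.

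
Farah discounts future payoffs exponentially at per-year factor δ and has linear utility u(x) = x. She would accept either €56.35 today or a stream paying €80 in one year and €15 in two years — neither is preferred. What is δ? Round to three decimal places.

Equating present values: 56.35 = 80δ + 15δ².
So 15δ² + 80δ − 56.35 = 0.
By the quadratic formula (taking the positive root), δ = (−80 + √9781.00) / 30 ≈ 0.630.

δ ≈ 0.630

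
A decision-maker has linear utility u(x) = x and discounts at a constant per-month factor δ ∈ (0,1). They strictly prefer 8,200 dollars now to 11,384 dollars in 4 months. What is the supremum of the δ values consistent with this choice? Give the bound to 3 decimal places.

δ < 0.921

The preference means 8200 > δ^4·11384.
Dividing by 11384: δ^4 < 0.72031. Both sides are positive, so the 4th root keeps the direction.
δ < (8200/11384)^(1/4) ≈ 0.921.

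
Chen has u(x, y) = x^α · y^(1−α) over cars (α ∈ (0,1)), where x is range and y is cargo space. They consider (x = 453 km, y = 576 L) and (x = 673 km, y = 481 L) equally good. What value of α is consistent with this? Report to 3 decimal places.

α ≈ 0.313

Indifference: 453^α · 576^(1−α) = 673^α · 481^(1−α).
Taking logs: α·ln 453 + (1−α)·ln 576 = α·ln 673 + (1−α)·ln 481, i.e. α·-0.395853 = (1−α)·-0.180240.
So α/(1−α) = (-0.180240)/(-0.395853) = 0.455321, and α = 0.455321/1.455321 ≈ 0.313.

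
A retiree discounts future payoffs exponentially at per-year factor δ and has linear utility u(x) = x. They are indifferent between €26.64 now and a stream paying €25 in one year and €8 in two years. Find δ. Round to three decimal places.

Present value of the stream is 25·δ + 8·δ². Indifference gives 25δ + 8δ² = 26.64.
Rearranged: 8δ² + 25δ − 26.64 = 0.
By the quadratic formula (taking the positive root), δ = (−25 + √1477.48) / 16 ≈ 0.840.

δ ≈ 0.840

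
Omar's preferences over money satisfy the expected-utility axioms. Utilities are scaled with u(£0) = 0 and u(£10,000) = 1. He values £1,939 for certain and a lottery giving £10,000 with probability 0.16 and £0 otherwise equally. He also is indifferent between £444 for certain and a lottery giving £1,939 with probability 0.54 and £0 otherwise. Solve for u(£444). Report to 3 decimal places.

0.086

First, u(£1,939) = 0.16·u(£10,000) + 0.84·u(£0) = 0.16.
Chaining: u(£444) = 0.54·0.16 + 0.46·0.00 = 0.0864.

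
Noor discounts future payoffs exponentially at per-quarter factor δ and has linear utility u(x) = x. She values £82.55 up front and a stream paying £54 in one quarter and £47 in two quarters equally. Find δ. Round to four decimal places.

δ ≈ 0.8700

Present value of the stream is 54·δ + 47·δ². Indifference gives 54δ + 47δ² = 82.55.
That is, 47δ² + 54δ − 82.55 = 0, a quadratic in δ.
By the quadratic formula (taking the positive root), δ = (−54 + √18435.40) / 94 ≈ 0.8700.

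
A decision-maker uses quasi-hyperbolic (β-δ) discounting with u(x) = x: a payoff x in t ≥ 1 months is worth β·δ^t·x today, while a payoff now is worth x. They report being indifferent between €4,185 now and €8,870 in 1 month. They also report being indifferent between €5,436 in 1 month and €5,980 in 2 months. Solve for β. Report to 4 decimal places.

β ≈ 0.5190

From the later pair, β·δ^1·5436 = β·δ^2·5980; dividing through, δ = 5436/5980 = 0.90903.
Substituting δ into 4185 = β·δ·8870: β = 4185/(8063.097) ≈ 0.5190.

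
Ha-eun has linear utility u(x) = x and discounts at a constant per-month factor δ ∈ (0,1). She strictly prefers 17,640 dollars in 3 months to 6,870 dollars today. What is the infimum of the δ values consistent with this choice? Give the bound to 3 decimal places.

Under u(x) = x this choice says 6870 < δ^3·17640.
Hence δ^3 > 6870/17640 = 0.38946, and x ↦ x^(1/3) is increasing on (0,∞).
δ > 0.38946^(1/3) = 0.730.

δ > 0.730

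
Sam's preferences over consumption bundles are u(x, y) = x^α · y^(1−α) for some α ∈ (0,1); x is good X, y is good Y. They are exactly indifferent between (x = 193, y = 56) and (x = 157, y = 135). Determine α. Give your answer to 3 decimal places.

α ≈ 0.810

The Cobb–Douglas utilities coincide, so 193^α·56^(1−α) = 157^α·135^(1−α).
(193/157)^α = (135/56)^(1−α); take logs: α·ln(193/157) = (1−α)·ln(135/56), i.e. α·0.206444 = (1−α)·0.879923.
With A = 0.206444 and B = 0.879923: α·A = (1−α)·B, so α = B/(A+B) = 0.879923/1.086367 ≈ 0.810.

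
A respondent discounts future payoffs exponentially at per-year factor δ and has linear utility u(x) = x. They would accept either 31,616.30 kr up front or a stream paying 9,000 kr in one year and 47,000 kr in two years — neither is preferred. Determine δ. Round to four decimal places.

The stream is worth 9000δ + 47000δ² today, so 9000δ + 47000δ² = 31616.30.
That is, 47000δ² + 9000δ − 31616.30 = 0, a quadratic in δ.
δ = (−9000 + √(9000² + 4·47000·31616.30)) / (2·47000) = (−9000 + √6024864400.00) / 94000 ≈ 0.7300.

δ ≈ 0.7300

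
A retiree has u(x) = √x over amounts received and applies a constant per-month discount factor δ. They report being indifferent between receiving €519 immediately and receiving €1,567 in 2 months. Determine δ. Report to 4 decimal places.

Indifference means u(519) = δ^2 · u(1567), so δ^2 = u(519)/u(1567).
Since u(x) = √x, δ^2 = √(519/1567) = 0.57551.
So δ = 0.57551^(1/2) ≈ 0.7586.

δ ≈ 0.7586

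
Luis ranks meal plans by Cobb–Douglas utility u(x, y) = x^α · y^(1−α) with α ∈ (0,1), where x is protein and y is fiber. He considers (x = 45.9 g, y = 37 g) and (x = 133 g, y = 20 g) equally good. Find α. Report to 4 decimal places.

α ≈ 0.3664

The Cobb–Douglas utilities coincide, so 45.9^α·37^(1−α) = 133^α·20^(1−α).
(45.9/133)^α = (20/37)^(1−α); take logs: α·ln(45.9/133) = (1−α)·ln(20/37), i.e. α·-1.0638840 = (1−α)·-0.6151856.
Thus α·(-1.6790696) = -0.6151856, so α = -0.6151856/-1.6790696 ≈ 0.3664.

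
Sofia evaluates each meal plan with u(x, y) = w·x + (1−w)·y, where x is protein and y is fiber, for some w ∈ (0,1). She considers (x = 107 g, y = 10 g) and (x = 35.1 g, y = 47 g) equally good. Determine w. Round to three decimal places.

Equating utilities: w·107 + (1−w)·10 = w·35.1 + (1−w)·47.
Rearranging, 71.9·w − 37·(1−w) = 0.
The marginal rate of substitution is 37/71.9, so w = 37/(71.9+37) = 0.340.

w = 0.340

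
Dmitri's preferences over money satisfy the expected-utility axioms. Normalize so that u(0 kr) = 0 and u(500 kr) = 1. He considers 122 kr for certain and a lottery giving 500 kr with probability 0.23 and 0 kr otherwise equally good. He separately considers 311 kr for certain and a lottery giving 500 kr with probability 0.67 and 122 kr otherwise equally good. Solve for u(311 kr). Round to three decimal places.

First, u(122 kr) = 0.23·u(500 kr) + 0.77·u(0 kr) = 0.23.
Chaining: u(311 kr) = 0.67·1.00 + 0.33·0.23 = 0.7459.

0.746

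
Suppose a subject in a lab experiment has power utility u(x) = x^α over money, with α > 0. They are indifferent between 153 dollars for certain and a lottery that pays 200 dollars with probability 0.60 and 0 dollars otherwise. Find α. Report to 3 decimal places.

EU(lottery) = 0.60·200^α + 0.40·0 = 0.60·200^α.
Indifference: 153^α = 0.60·200^α, so (153/200)^α = 0.60.
Take logs: α = ln 0.60 / ln(153/200) ≈ 1.90692.

α ≈ 1.907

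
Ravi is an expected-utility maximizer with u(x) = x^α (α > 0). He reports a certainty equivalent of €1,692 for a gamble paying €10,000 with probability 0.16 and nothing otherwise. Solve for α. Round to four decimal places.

α ≈ 1.0315

The lottery's expected utility is 0.16·u(10000) + 0.84·u(0) = 0.16·10000^α (since u(0) = 0 for α > 0).
Equating: 1692^α = 0.16·10000^α, i.e. 0.1692^α = 0.16.
α = ln(0.16) / ln(1692/10000) = -1.8325815/-1.7766738 ≈ 1.0315.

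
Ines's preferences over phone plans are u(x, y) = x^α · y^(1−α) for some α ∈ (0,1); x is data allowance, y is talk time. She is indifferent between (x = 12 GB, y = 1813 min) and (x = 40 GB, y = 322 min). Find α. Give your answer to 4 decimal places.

α ≈ 0.5894

Indifference: 12^α · 1813^(1−α) = 40^α · 322^(1−α).
Rearrange to (12/40)^α = (322/1813)^(1−α) and take logs: α·-1.2039728 = (1−α)·-1.7281867.
With A = -1.2039728 and B = -1.7281867: α·A = (1−α)·B, so α = B/(A+B) = -1.7281867/-2.9321595 ≈ 0.5894.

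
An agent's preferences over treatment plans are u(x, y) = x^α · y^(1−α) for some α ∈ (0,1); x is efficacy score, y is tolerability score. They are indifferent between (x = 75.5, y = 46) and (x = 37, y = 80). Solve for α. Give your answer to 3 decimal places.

Indifference: 75.5^α · 46^(1−α) = 37^α · 80^(1−α).
Taking logs: α·ln 75.5 + (1−α)·ln 46 = α·ln 37 + (1−α)·ln 80, i.e. α·0.713215 = (1−α)·0.553385.
Thus α·(1.266600) = 0.553385, so α = 0.553385/1.266600 ≈ 0.437.

α ≈ 0.437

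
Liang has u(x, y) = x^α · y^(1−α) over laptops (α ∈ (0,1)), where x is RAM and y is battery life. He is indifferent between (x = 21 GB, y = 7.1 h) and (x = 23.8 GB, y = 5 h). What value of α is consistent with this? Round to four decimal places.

α ≈ 0.7370

The Cobb–Douglas utilities coincide, so 21^α·7.1^(1−α) = 23.8^α·5^(1−α).
Taking logs: α·ln 21 + (1−α)·ln 7.1 = α·ln 23.8 + (1−α)·ln 5, i.e. α·-0.1251631 = (1−α)·-0.3506569.
With A = -0.1251631 and B = -0.3506569: α·A = (1−α)·B, so α = B/(A+B) = -0.3506569/-0.4758200 ≈ 0.7370.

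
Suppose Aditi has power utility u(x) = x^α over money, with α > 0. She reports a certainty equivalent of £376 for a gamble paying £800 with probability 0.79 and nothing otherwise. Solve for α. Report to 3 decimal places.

The lottery's expected utility is 0.79·u(800) + 0.21·u(0) = 0.79·800^α (since u(0) = 0 for α > 0).
Indifference: 376^α = 0.79·800^α, so (376/800)^α = 0.79.
Take logs: α = ln 0.79 / ln(376/800) ≈ 0.31221.

α ≈ 0.312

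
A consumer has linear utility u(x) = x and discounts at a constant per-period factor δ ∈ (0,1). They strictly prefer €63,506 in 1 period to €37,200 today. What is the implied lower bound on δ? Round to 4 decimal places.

δ > 0.5858

Under u(x) = x this choice says 37200 < δ·63506.
Dividing through by 63506 gives δ > 0.58577.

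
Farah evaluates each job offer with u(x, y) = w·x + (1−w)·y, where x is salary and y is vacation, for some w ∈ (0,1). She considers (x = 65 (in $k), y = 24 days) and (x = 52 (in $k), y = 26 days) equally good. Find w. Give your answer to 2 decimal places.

w = 0.13

u(65,24) = u(52,26) means w·65 + (1−w)·24 = w·52 + (1−w)·26.
w·(65−52) = (1−w)·(26−24), i.e. w·13 = (1−w)·2.
Hence w = 2/(13+2) = 2/15 = 0.13.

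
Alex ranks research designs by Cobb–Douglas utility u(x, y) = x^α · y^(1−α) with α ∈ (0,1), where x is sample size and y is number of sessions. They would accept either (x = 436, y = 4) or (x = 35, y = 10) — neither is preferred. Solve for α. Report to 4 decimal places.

The Cobb–Douglas utilities coincide, so 436^α·4^(1−α) = 35^α·10^(1−α).
(436/35)^α = (10/4)^(1−α); take logs: α·ln(436/35) = (1−α)·ln(10/4), i.e. α·2.5222942 = (1−α)·0.9162907.
So α/(1−α) = (0.9162907)/(2.5222942) = 0.3632767, and α = 0.3632767/1.3632767 ≈ 0.2665.

α ≈ 0.2665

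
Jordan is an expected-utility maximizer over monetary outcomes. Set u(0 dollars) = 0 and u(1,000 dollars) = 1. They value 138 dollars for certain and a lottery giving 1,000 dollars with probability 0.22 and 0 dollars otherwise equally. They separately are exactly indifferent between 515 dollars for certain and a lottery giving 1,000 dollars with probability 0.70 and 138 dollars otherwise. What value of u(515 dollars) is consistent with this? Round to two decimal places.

0.77

The first gamble pins u(138 dollars): it must equal 0.22·1 + 0.78·0 = 0.22.
The second indifference gives u(515 dollars) = 0.70·u(1,000 dollars) + 0.30·u(138 dollars) = 0.70·1.00 + 0.30·0.22 = 0.7660.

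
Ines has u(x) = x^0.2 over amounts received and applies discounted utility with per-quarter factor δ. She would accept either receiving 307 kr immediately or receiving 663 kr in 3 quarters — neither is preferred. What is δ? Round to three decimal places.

δ ≈ 0.950

Equating discounted utilities: u(307) = δ^3·u(663) ⇒ δ^3 = u(307)/u(663).
With u(x) = x^0.2: δ^3 = 307^0.2/663^0.2 = (307/663)^0.2 = 0.85728.
So δ = 0.85728^(1/3) ≈ 0.950.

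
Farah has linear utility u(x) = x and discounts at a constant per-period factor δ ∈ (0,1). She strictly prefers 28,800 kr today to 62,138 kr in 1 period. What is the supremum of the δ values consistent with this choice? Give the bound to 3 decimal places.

The preference means 28800 > δ·62138.
Dividing through by 62138 gives δ < 0.46348.

δ < 0.463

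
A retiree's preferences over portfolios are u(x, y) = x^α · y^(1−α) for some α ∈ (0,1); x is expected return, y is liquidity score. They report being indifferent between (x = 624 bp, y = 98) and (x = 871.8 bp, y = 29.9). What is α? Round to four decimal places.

α ≈ 0.7802

The Cobb–Douglas utilities coincide, so 624^α·98^(1−α) = 871.8^α·29.9^(1−α).
Rearrange to (624/871.8)^α = (29.9/98)^(1−α) and take logs: α·-0.3344097 = (1−α)·-1.1871090.
Thus α·(-1.5215187) = -1.1871090, so α = -1.1871090/-1.5215187 ≈ 0.7802.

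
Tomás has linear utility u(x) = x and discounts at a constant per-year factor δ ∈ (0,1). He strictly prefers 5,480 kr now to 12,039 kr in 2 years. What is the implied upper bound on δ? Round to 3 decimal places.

Under u(x) = x this choice says 5480 > δ^2·12039.
So δ^2 < 5480/12039 = 0.45519; taking the square root of both positive sides preserves the inequality.
δ < 0.45519^(1/2) = 0.675.

δ < 0.675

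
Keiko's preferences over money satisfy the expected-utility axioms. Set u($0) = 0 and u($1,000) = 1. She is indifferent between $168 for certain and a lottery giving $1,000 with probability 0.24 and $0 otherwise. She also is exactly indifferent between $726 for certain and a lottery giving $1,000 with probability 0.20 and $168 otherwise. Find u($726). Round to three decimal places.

First, u($168) = 0.24·u($1,000) + 0.76·u($0) = 0.24.
Chaining: u($726) = 0.20·1.00 + 0.80·0.24 = 0.3920.

0.392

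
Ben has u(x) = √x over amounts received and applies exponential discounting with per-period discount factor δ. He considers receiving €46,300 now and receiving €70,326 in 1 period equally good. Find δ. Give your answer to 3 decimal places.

Equating discounted utilities: u(46300) = δ·u(70326) ⇒ δ = u(46300)/u(70326).
Since u(x) = √x, δ = √(46300/70326) = 0.81140.

δ ≈ 0.811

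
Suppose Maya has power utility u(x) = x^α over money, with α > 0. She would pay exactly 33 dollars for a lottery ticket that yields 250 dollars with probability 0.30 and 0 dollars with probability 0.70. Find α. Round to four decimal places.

α ≈ 0.5946

Since u(0) = 0, the lottery's EU is 0.30·250^α.
Equating: 33^α = 0.30·250^α, i.e. 0.1320^α = 0.30.
α = ln(0.30) / ln(33/250) = -1.2039728/-2.0249534 ≈ 0.5946.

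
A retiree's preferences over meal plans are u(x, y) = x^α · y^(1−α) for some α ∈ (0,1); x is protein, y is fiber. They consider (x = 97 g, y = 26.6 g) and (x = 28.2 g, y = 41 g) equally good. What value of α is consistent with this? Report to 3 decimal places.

α ≈ 0.259

Set the two utilities equal: 97^α·26.6^(1−α) = 28.2^α·41^(1−α).
(97/28.2)^α = (41/26.6)^(1−α); take logs: α·ln(97/28.2) = (1−α)·ln(41/26.6), i.e. α·1.235389 = (1−α)·0.432661.
With A = 1.235389 and B = 0.432661: α·A = (1−α)·B, so α = B/(A+B) = 0.432661/1.668050 ≈ 0.259.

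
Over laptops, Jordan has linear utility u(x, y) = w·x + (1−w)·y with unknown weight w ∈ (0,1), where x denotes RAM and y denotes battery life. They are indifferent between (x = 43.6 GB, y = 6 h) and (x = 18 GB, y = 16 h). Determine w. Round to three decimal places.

Indifference: w·43.6 + (1−w)·6 = w·18 + (1−w)·16.
Rearranging, 25.6·w − 10·(1−w) = 0.
Hence w = 10/(25.6+10) = 10/35.6 = 0.281.

w = 0.281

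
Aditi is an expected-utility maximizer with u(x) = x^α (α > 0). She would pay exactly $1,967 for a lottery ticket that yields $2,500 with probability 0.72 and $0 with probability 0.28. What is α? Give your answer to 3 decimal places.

α ≈ 1.370

EU(lottery) = 0.72·2500^α + 0.28·0 = 0.72·2500^α.
Equating: 1967^α = 0.72·2500^α, i.e. 0.7868^α = 0.72.
α = ln(0.72) / ln(1967/2500) = -0.328504/-0.239781 ≈ 1.370.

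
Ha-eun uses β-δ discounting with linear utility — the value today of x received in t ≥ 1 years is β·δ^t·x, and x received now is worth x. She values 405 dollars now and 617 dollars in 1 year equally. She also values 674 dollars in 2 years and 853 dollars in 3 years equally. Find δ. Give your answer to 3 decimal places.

δ ≈ 0.790

The second indifference involves only future payoffs, so β cancels: β·δ^2·674 = β·δ^3·853, giving δ = 674/853 = 0.79015.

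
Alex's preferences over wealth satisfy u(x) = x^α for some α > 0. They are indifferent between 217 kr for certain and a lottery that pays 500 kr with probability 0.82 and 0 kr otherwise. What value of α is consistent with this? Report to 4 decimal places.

α ≈ 0.2377

EU(lottery) = 0.82·500^α + 0.18·0 = 0.82·500^α.
Indifference: 217^α = 0.82·500^α, so (217/500)^α = 0.82.
α = ln(0.82) / ln(217/500) = -0.1984509/-0.8347107 ≈ 0.2377.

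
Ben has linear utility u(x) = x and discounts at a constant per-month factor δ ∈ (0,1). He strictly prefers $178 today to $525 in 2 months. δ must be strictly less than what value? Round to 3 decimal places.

δ < 0.582

Under u(x) = x this choice says 178 > δ^2·525.
Hence δ^2 < 178/525 = 0.33905, and x ↦ x^(1/2) is increasing on (0,∞).
δ < (178/525)^(1/2) ≈ 0.582.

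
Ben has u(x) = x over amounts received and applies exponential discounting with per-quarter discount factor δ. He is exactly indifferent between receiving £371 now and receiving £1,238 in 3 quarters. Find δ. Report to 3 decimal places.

δ ≈ 0.669

Equating discounted utilities: u(371) = δ^3·u(1238) ⇒ δ^3 = u(371)/u(1238).
With u(x) = x: δ^3 = 371/1238 = 0.29968.
Taking the cube root: δ = 0.29968^(1/3) ≈ 0.669.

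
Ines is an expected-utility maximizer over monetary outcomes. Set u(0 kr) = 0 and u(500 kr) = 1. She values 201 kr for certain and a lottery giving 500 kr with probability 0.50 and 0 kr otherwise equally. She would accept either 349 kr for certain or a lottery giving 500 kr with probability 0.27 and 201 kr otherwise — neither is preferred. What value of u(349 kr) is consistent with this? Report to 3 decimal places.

The first gamble pins u(201 kr): it must equal 0.50·1 + 0.50·0 = 0.50.
The second indifference gives u(349 kr) = 0.27·u(500 kr) + 0.73·u(201 kr) = 0.27·1.00 + 0.73·0.50 = 0.6350.

0.635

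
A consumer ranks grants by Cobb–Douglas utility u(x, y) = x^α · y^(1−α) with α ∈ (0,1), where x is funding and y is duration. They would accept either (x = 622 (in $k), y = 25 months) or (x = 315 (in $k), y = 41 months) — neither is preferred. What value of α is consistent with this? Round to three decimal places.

The Cobb–Douglas utilities coincide, so 622^α·25^(1−α) = 315^α·41^(1−α).
Rearrange to (622/315)^α = (41/25)^(1−α) and take logs: α·0.680367 = (1−α)·0.494696.
With A = 0.680367 and B = 0.494696: α·A = (1−α)·B, so α = B/(A+B) = 0.494696/1.175063 ≈ 0.421.

α ≈ 0.421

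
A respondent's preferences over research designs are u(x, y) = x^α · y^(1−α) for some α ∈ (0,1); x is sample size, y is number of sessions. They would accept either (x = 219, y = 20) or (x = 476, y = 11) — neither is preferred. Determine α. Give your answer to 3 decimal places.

Indifference: 219^α · 20^(1−α) = 476^α · 11^(1−α).
Rearrange to (219/476)^α = (11/20)^(1−α) and take logs: α·-0.776346 = (1−α)·-0.597837.
Thus α·(-1.374183) = -0.597837, so α = -0.597837/-1.374183 ≈ 0.435.

α ≈ 0.435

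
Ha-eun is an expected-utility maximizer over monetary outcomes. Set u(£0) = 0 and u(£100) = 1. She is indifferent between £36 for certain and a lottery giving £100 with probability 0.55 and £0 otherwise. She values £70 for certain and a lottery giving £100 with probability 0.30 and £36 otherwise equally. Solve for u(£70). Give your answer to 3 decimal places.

0.685

The first gamble pins u(£36): it must equal 0.55·1 + 0.45·0 = 0.55.
Chaining: u(£70) = 0.30·1.00 + 0.70·0.55 = 0.6850.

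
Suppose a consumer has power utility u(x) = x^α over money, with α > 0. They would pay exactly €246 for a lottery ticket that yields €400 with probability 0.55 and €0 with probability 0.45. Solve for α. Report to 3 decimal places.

α ≈ 1.230

The lottery's expected utility is 0.55·u(400) + 0.45·u(0) = 0.55·400^α (since u(0) = 0 for α > 0).
Equating: 246^α = 0.55·400^α, i.e. 0.6150^α = 0.55.
Take logs: α = ln 0.55 / ln(246/400) ≈ 1.22978.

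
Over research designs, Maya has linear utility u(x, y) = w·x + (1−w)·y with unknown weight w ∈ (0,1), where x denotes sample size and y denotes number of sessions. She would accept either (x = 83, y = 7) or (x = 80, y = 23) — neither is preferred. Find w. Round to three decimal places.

u(83,7) = u(80,23) means w·83 + (1−w)·7 = w·80 + (1−w)·23.
w·(83−80) = (1−w)·(23−7), i.e. w·3 = (1−w)·16.
Hence w = 16/(3+16) = 16/19 = 0.842.

w = 0.842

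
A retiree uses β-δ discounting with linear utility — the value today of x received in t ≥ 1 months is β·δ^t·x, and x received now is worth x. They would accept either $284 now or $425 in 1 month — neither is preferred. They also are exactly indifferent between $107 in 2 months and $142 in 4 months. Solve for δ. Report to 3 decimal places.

From the later pair, β·δ^2·107 = β·δ^4·142; dividing through, δ^2 = 107/142 = 0.75352, so δ = 0.86806.

δ ≈ 0.868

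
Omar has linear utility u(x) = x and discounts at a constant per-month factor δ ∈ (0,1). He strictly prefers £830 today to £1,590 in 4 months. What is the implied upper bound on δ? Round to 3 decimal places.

Comparing present values: 830 > δ^4·1590.
Dividing by 1590: δ^4 < 0.52201. Both sides are positive, so the 4th root keeps the direction.
δ < 0.52201^(1/4) = 0.850.

δ < 0.850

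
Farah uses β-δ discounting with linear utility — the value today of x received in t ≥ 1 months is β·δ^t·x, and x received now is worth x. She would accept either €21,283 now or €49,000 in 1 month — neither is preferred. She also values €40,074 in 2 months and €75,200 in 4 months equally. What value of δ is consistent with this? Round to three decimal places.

δ ≈ 0.730

From the later pair, β·δ^2·40074 = β·δ^4·75200; dividing through, δ^2 = 40074/75200 = 0.53290, so δ = 0.73000.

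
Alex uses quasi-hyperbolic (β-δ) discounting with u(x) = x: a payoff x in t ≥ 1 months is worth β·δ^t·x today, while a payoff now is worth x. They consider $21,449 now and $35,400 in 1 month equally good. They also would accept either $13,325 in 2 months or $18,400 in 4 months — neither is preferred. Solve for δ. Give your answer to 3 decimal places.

The second indifference involves only future payoffs, so β cancels: β·δ^2·13325 = β·δ^4·18400, giving δ^2 = 13325/18400 = 0.72418, so δ = 0.85099.

δ ≈ 0.851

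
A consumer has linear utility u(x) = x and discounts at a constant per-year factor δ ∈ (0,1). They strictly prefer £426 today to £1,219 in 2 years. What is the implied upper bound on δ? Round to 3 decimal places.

δ < 0.591

Comparing present values: 426 > δ^2·1219.
Dividing by 1219: δ^2 < 0.34947. Both sides are positive, so the square root keeps the direction.
δ < 0.34947^(1/2) = 0.591.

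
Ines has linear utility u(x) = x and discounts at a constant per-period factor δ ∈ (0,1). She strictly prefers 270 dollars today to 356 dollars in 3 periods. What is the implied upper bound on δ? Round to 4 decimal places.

The preference means 270 > δ^3·356.
Hence δ^3 < 270/356 = 0.75843, and x ↦ x^(1/3) is increasing on (0,∞).
δ < (270/356)^(1/3) ≈ 0.9120.

δ < 0.9120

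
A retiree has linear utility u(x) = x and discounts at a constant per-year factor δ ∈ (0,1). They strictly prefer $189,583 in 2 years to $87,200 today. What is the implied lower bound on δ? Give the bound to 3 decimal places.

δ > 0.678

The preference means 87200 < δ^2·189583.
So δ^2 > 87200/189583 = 0.45996; taking the square root of both positive sides preserves the inequality.
δ > 0.45996^(1/2) = 0.678.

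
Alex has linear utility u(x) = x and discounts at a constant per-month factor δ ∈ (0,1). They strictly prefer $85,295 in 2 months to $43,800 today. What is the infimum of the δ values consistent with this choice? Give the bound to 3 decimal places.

δ > 0.717

The preference means 43800 < δ^2·85295.
Dividing by 85295: δ^2 > 0.51351. Both sides are positive, so the square root keeps the direction.
δ > 0.51351^(1/2) = 0.717.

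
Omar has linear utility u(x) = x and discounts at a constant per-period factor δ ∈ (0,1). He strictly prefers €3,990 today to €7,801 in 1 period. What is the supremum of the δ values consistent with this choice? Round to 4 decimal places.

δ < 0.5115

The preference means 3990 > δ·7801.
So δ < 3990/7801 = 0.51147.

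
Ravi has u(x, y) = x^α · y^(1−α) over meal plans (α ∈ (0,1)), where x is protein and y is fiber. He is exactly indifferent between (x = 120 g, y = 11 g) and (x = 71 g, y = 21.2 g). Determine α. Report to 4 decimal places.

Set the two utilities equal: 120^α·11^(1−α) = 71^α·21.2^(1−α).
Rearrange to (120/71)^α = (21.2/11)^(1−α) and take logs: α·0.5248119 = (1−α)·0.6561059.
Thus α·(1.1809178) = 0.6561059, so α = 0.6561059/1.1809178 ≈ 0.5556.

α ≈ 0.5556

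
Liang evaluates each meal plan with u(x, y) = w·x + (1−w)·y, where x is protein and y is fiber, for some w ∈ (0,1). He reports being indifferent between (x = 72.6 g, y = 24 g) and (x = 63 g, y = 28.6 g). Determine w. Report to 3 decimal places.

w = 0.324

Indifference: w·72.6 + (1−w)·24 = w·63 + (1−w)·28.6.
Collecting terms: w·9.6 = (1−w)·4.6.
Hence w = 4.6/(9.6+4.6) = 4.6/14.2 = 0.324.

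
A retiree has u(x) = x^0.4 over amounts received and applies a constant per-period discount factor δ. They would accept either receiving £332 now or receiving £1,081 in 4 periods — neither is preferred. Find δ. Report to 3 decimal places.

The payoff in 4 periods is discounted by δ^4, so u(332) = δ^4·u(1081) and δ^4 = u(332)/u(1081).
With u(x) = x^0.4: δ^4 = 332^0.4/1081^0.4 = (332/1081)^0.4 = 0.62363.
Hence δ = (0.62363)^(1/4) = 0.88865.

δ ≈ 0.889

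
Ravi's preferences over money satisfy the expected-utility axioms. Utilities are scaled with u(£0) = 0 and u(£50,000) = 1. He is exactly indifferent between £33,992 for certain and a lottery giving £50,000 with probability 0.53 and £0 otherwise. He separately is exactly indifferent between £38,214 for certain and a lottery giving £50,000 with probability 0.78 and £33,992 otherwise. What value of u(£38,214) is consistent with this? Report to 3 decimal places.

0.897

First, u(£33,992) = 0.53·u(£50,000) + 0.47·u(£0) = 0.53.
The second indifference gives u(£38,214) = 0.78·u(£50,000) + 0.22·u(£33,992) = 0.78·1.00 + 0.22·0.53 = 0.8966.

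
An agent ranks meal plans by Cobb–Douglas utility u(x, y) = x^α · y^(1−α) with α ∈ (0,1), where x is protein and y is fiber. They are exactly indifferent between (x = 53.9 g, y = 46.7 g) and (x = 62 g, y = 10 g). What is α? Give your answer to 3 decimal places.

α ≈ 0.917

The Cobb–Douglas utilities coincide, so 53.9^α·46.7^(1−α) = 62^α·10^(1−α).
Taking logs: α·ln 53.9 + (1−α)·ln 46.7 = α·ln 62 + (1−α)·ln 10, i.e. α·-0.140004 = (1−α)·-1.541159.
So α/(1−α) = (-1.541159)/(-0.140004) = 11.007964, and α = 11.007964/12.007964 ≈ 0.917.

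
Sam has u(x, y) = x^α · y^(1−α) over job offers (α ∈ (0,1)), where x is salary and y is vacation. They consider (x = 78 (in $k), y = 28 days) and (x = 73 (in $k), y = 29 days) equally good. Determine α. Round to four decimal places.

α ≈ 0.3463

Indifference: 78^α · 28^(1−α) = 73^α · 29^(1−α).
Rearrange to (78/73)^α = (29/28)^(1−α) and take logs: α·0.0662494 = (1−α)·0.0350913.
With A = 0.0662494 and B = 0.0350913: α·A = (1−α)·B, so α = B/(A+B) = 0.0350913/0.1013407 ≈ 0.3463.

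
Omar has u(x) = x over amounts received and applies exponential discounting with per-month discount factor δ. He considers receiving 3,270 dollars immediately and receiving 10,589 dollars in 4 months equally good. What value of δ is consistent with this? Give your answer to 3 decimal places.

δ ≈ 0.745

Equating discounted utilities: u(3270) = δ^4·u(10589) ⇒ δ^4 = u(3270)/u(10589).
With u(x) = x: δ^4 = 3270/10589 = 0.30881.
Taking the 4th root: δ = 0.30881^(1/4) ≈ 0.745.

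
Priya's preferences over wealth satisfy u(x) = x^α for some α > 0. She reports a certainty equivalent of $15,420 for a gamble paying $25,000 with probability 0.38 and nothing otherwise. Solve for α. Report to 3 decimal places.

α ≈ 2.002

Since u(0) = 0, the lottery's EU is 0.38·25000^α.
Setting u(15420) equal to that: 15420^α = 0.38·25000^α ⇒ (15420/25000)^α = 0.38.
Take logs: α = ln 0.38 / ln(15420/25000) ≈ 2.00241.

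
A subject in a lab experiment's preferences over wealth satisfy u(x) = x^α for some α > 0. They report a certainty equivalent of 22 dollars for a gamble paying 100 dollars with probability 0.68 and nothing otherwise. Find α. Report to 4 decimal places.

The lottery's expected utility is 0.68·u(100) + 0.32·u(0) = 0.68·100^α (since u(0) = 0 for α > 0).
Indifference: 22^α = 0.68·100^α, so (22/100)^α = 0.68.
α = ln(0.68) / ln(22/100) = -0.3856625/-1.5141277 ≈ 0.2547.

α ≈ 0.2547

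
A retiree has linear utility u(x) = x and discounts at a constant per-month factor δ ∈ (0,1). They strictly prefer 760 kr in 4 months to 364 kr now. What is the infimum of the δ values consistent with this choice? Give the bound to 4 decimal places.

Under u(x) = x this choice says 364 < δ^4·760.
Dividing by 760: δ^4 > 0.47895. Both sides are positive, so the 4th root keeps the direction.
δ > (364/760)^(1/4) ≈ 0.8319.

δ > 0.8319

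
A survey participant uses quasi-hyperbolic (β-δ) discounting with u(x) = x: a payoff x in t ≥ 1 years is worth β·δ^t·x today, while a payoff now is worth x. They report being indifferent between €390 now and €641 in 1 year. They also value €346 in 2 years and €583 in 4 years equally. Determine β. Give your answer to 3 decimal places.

The second indifference involves only future payoffs, so β cancels: β·δ^2·346 = β·δ^4·583, giving δ^2 = 346/583 = 0.59348, so δ = 0.77038.
The first indifference: 390 = β·δ·641, so β = 390/(δ·641) = 390/(0.77038·641) ≈ 0.790.

β ≈ 0.790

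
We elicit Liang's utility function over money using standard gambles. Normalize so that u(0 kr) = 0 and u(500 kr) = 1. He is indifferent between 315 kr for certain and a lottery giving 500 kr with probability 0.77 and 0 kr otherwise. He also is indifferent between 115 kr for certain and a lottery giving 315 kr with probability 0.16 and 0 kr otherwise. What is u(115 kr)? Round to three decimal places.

0.123

From the first indifference, u(315 kr) = 0.77·u(500 kr) + 0.23·u(0 kr) = 0.77·1 + 0.23·0 = 0.77.
Then u(115 kr) = 0.16·u(315 kr) + 0.84·u(0 kr) = 0.16·0.77 + 0.84·0.00 = 0.1232.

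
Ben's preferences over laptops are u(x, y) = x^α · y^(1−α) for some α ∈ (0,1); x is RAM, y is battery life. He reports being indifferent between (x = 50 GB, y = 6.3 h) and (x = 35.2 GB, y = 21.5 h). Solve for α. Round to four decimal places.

Set the two utilities equal: 50^α·6.3^(1−α) = 35.2^α·21.5^(1−α).
Taking logs: α·ln 50 + (1−α)·ln 6.3 = α·ln 35.2 + (1−α)·ln 21.5, i.e. α·0.3509769 = (1−α)·1.2275033.
With A = 0.3509769 and B = 1.2275033: α·A = (1−α)·B, so α = B/(A+B) = 1.2275033/1.5784802 ≈ 0.7776.

α ≈ 0.7776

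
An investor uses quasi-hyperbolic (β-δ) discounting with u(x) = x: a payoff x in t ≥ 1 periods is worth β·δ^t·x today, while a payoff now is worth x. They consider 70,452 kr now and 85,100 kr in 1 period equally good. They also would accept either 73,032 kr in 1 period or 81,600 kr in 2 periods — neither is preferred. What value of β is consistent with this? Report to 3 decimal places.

Both payoffs in the second observation are in the future, so β drops out: δ^1·73032 = δ^2·81600 ⇒ δ = 73032/81600 = 0.89500.
Substituting δ into 70452 = β·δ·85100: β = 70452/(76164.500) ≈ 0.925.

β ≈ 0.925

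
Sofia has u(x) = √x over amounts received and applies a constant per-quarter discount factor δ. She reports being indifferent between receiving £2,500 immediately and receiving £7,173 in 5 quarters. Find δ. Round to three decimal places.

Equating discounted utilities: u(2500) = δ^5·u(7173) ⇒ δ^5 = u(2500)/u(7173).
With u(x) = √x: δ^5 = √2500/√7173 = √(2500/7173) = 0.59036.
Hence δ = (0.59036)^(1/5) = 0.89996.

δ ≈ 0.900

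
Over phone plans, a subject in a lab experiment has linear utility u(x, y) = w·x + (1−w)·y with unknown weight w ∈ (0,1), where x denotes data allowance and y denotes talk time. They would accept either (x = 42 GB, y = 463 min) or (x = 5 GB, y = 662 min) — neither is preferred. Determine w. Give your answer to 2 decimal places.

u(42,463) = u(5,662) means w·42 + (1−w)·463 = w·5 + (1−w)·662.
Collecting terms: w·37 = (1−w)·199.
The marginal rate of substitution is 199/37, so w = 199/(37+199) = 0.84.

w = 0.84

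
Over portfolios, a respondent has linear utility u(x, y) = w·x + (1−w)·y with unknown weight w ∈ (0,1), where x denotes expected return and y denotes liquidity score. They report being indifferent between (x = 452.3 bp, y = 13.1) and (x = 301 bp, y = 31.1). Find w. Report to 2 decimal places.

w = 0.11

Equating utilities: w·452.3 + (1−w)·13.1 = w·301 + (1−w)·31.1.
w·(452.3−301) = (1−w)·(31.1−13.1), i.e. w·151.3 = (1−w)·18.
The marginal rate of substitution is 18/151.3, so w = 18/(151.3+18) = 0.11.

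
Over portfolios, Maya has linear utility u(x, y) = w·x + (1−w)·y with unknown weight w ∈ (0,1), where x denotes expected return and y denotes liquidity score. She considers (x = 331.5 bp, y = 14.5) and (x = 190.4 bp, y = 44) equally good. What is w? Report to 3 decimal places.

Equating utilities: w·331.5 + (1−w)·14.5 = w·190.4 + (1−w)·44.
w·(331.5−190.4) = (1−w)·(44−14.5), i.e. w·141.1 = (1−w)·29.5.
So w/(1−w) = 29.5/141.1 = 0.2091, giving w = 29.5/(141.1+29.5) = 0.173.

w = 0.173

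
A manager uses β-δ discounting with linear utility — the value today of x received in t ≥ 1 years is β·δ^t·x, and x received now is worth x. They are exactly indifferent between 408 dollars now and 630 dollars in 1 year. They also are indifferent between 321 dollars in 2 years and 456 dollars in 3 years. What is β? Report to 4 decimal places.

β ≈ 0.9200

Both payoffs in the second observation are in the future, so β drops out: δ^2·321 = δ^3·456 ⇒ δ = 321/456 = 0.70395.
Substituting δ into 408 = β·δ·630: β = 408/(443.487) ≈ 0.9200.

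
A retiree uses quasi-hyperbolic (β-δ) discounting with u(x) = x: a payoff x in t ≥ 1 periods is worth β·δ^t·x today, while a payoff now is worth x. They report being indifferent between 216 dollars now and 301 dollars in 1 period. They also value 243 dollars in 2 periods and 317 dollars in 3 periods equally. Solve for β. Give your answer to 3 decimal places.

From the later pair, β·δ^2·243 = β·δ^3·317; dividing through, δ = 243/317 = 0.76656.
The first indifference: 216 = β·δ·301, so β = 216/(δ·301) = 216/(0.76656·301) ≈ 0.936.

β ≈ 0.936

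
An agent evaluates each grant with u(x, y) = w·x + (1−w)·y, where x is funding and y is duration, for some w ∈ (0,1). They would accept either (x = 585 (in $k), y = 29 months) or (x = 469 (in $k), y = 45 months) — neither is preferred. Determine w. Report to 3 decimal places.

Indifference: w·585 + (1−w)·29 = w·469 + (1−w)·45.
Collecting terms: w·116 = (1−w)·16.
The marginal rate of substitution is 16/116, so w = 16/(116+16) = 0.121.

w = 0.121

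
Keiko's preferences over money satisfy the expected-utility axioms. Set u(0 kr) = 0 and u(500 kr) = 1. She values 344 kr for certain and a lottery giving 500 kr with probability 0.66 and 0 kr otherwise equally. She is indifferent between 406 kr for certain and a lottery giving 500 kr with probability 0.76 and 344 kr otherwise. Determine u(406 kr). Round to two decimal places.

The first gamble pins u(344 kr): it must equal 0.66·1 + 0.34·0 = 0.66.
Then u(406 kr) = 0.76·u(500 kr) + 0.24·u(344 kr) = 0.76·1.00 + 0.24·0.66 = 0.9184.

0.92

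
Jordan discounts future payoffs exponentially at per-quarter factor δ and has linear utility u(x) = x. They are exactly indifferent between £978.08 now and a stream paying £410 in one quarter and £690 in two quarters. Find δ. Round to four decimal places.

Equating present values: 978.08 = 410δ + 690δ².
That is, 690δ² + 410δ − 978.08 = 0, a quadratic in δ.
δ = (−410 + √(410² + 4·690·978.08)) / (2·690) = (−410 + √2867600.80) / 1380 ≈ 0.9300.

δ ≈ 0.9300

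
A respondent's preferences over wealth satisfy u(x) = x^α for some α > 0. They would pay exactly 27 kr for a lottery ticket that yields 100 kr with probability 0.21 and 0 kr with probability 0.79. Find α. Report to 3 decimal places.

Since u(0) = 0, the lottery's EU is 0.21·100^α.
Setting u(27) equal to that: 27^α = 0.21·100^α ⇒ (27/100)^α = 0.21.
Take logs: α = ln 0.21 / ln(27/100) ≈ 1.19194.

α ≈ 1.192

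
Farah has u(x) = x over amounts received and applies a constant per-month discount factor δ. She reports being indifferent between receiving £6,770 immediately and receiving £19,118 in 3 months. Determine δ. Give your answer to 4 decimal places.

Equating discounted utilities: u(6770) = δ^3·u(19118) ⇒ δ^3 = u(6770)/u(19118).
With u(x) = x: δ^3 = 6770/19118 = 0.35412.
So δ = 0.35412^(1/3) ≈ 0.7075.

δ ≈ 0.7075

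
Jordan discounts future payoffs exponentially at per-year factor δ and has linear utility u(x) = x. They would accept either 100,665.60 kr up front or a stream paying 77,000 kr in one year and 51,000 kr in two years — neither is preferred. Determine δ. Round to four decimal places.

Present value of the stream is 77000·δ + 51000·δ². Indifference gives 77000δ + 51000δ² = 100665.60.
Rearranged: 51000δ² + 77000δ − 100665.60 = 0.
By the quadratic formula (taking the positive root), δ = (−77000 + √26464782400.00) / 102000 ≈ 0.8400.

δ ≈ 0.8400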